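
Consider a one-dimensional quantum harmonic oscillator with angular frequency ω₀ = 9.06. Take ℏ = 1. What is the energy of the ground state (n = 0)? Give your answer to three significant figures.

E = 4.53

The oscillator eigenvalues are E_n = ℏω₀(n + ½), so E_0 = 9.06 × 0.5 = 4.530.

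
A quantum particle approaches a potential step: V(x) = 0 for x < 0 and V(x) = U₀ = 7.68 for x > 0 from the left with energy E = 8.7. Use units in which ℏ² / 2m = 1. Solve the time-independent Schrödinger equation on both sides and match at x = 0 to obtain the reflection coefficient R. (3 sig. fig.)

The wavenumbers are k₁ = √(2mE)/ℏ = 2.950 on the left and k₂ = √(2m(E − U₀))/ℏ = 1.010 on the right.
Matching ψ and ψ′ at x = 0 gives r = (k₁ − k₂)/(k₁ + k₂), so R = r² = 0.2400 and T = 1 − R = 0.7600.

R = 0.240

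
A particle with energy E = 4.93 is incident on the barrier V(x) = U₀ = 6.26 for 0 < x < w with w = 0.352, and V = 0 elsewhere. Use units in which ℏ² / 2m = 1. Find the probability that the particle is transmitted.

E < U₀: inside the barrier ψ ∝ e^{±κx} with κ = √(2m(U₀ − E))/ℏ = 1.153.
κw = 0.4059, sinh(κw) = 0.4172.
The exact tunnelling result is T⁻¹ = 1 + U₀² sinh²(κw) / [4E(U₀ − E)] = 1.260, so T = 0.794.

T = 0.794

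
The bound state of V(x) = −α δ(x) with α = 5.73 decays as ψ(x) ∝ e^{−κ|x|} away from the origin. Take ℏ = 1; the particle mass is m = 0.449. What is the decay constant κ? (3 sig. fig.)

κ = 2.57

Integrate −(ℏ²/2m)ψ'' − αδ(x)ψ = Eψ from −ε to +ε: the ψ'' term gives ψ'(0⁺) − ψ'(0⁻) and the δ term gives −(2mα/ℏ²)ψ(0).
With ψ ∝ e^{−κ|x|} this yields −2κ = −2mα/ℏ², so κ = mα/ℏ² = 2.573.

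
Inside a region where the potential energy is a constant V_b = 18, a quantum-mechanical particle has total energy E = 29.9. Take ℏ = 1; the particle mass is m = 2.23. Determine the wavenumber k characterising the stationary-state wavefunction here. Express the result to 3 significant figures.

With E > V_b the solution is oscillatory, ψ ∝ e^{±ikx} with k = √(2m(E − V_b))/ℏ.
k = √(2 × 2.23 × 11.9) = 7.285.

k = 7.29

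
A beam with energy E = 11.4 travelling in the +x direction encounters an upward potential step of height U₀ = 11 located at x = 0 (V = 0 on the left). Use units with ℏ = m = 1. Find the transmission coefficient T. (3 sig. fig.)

On each side the TISE gives plane waves with k = √(2m(E − V))/ℏ: k₁ = √(2·1·11.4) = 4.775, k₂ = √(2·1·0.4) = 0.8944.
Matching ψ and ψ′ at x = 0 gives r = (k₁ − k₂)/(k₁ + k₂), so R = r² = 0.4685 and T = 1 − R = 0.5315.

T = 0.532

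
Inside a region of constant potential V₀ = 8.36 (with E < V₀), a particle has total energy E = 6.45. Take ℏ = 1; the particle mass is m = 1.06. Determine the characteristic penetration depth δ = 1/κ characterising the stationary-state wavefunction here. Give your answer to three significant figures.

δ = 0.497

Since E < V₀ the TISE in this region is ψ'' = κ²ψ with κ = √(2m(V₀ − E))/ℏ.
κ = √(2 × 1.06 × 1.91) = 2.012. The penetration depth is δ = 1/κ = 0.497.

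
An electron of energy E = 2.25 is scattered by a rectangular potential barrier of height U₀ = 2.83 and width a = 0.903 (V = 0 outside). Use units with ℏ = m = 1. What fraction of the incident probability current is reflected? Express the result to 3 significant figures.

R = 0.663

Since E < U₀ the interior solution is evanescent with decay constant κ = √(2m(U₀ − E))/ℏ = 1.077.
κa = 0.9726, sinh(κa) = 1.133.
The exact tunnelling result is T⁻¹ = 1 + U₀² sinh²(κa) / [4E(U₀ − E)] = 2.971, so T = 0.337.
R = 1 − T = 0.663.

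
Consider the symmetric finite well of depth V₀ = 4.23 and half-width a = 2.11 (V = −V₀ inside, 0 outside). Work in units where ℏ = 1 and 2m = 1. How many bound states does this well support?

Define the well-strength parameter z₀ = (a/ℏ)√(2mV₀) = 2.11 × √(2·0.5·4.23) = 4.340.
A new bound state (alternating even/odd) appears each time z₀ passes a multiple of π/2, so N = ⌊2z₀/π⌋ + 1 = ⌊2.763⌋ + 1 = 3.

N = 3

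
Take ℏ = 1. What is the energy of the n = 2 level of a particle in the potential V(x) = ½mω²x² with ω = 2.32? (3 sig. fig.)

Using E_n = (n + ½)ℏω: E_2 = 2.5 × 2.32 = 5.800.

E = 5.80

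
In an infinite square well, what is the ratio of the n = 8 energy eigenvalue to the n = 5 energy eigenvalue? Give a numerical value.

E_n = n²π²ℏ²/(2mL²) so the ratio is n₂²/n₁² = 64/25 = 2.56.

2.56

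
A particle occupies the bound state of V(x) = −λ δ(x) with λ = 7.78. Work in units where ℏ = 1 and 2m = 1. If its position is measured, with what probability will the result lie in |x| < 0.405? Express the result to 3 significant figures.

The normalised bound state is ψ = √κ e^{−κ|x|} with κ = mλ/ℏ² = 3.890.
P(|x| < d) = ∫_{−d}^{d} κ e^{−2κ|x|} dx = 1 − e^{−2κd} = 1 − e^{−3.151} = 0.9572.

P = 0.957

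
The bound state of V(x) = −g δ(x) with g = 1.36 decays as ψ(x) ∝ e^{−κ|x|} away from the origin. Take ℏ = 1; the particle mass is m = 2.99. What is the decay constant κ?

κ = 4.07

Integrate −(ℏ²/2m)ψ'' − gδ(x)ψ = Eψ from −ε to +ε: the ψ'' term gives ψ'(0⁺) − ψ'(0⁻) and the δ term gives −(2mg/ℏ²)ψ(0).
With ψ ∝ e^{−κ|x|} this yields −2κ = −2mg/ℏ², so κ = mg/ℏ² = 4.066.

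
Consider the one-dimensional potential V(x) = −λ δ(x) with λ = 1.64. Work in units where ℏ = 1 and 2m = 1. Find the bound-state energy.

The bound state is ψ(x) = √κ e^{−κ|x|}. The derivative jump ψ'(0⁺) − ψ'(0⁻) = −(2mλ/ℏ²)ψ(0) fixes κ = mλ/ℏ² = 0.8200.
Then E = −ℏ²κ²/(2m) = −mλ²/(2ℏ²) = -0.6724.

E = -0.672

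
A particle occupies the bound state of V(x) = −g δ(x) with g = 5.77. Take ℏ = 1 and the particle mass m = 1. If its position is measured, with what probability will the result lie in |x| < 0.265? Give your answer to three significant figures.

P = 0.953

The normalised bound state is ψ = √κ e^{−κ|x|} with κ = mg/ℏ² = 5.770.
P(|x| < d) = ∫_{−d}^{d} κ e^{−2κ|x|} dx = 1 − e^{−2κd} = 1 − e^{−3.058} = 0.9530.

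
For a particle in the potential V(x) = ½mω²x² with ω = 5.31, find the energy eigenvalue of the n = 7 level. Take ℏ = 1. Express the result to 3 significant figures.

Using E_n = (n + ½)ℏω: E_7 = 7.5 × 5.31 = 39.83.

E = 39.8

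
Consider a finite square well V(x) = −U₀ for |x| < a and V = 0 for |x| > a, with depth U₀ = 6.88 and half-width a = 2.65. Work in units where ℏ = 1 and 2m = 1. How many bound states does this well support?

The dimensionless depth is z₀ = a√(2mU₀)/ℏ = 2.65 × √(6.880) = 6.951.
The even/odd transcendental equations gain one root per π/2 in z₀, giving N = 1 + ⌊2z₀/π⌋ = 1 + ⌊4.425⌋ = 5.

N = 5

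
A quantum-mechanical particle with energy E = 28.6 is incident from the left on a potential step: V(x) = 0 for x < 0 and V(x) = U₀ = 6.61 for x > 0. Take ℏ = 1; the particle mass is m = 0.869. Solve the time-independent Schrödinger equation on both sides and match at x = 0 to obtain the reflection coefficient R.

The wavenumbers are k₁ = √(2mE)/ℏ = 7.050 on the left and k₂ = √(2m(E − U₀))/ℏ = 6.182 on the right.
Continuity of ψ and ψ′ at the step yields the reflection amplitude r = (k₁ − k₂)/(k₁ + k₂) = 0.06561; thus R = |r|² = 0.004305, T = 0.9957.

R = 0.00430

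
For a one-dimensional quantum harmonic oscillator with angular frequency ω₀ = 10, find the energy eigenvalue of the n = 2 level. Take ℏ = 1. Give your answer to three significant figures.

E = 25.0

The oscillator eigenvalues are E_n = ℏω₀(n + ½), so E_2 = 10 × 2.5 = 25.00.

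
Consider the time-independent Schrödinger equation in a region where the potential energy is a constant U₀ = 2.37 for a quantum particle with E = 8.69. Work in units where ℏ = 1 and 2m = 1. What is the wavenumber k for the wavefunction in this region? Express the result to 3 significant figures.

With E > U₀ the solution is oscillatory, ψ ∝ e^{±ikx} with k = √(2m(E − U₀))/ℏ.
k = √(2 × 0.5 × 6.32) = 2.514.

k = 2.51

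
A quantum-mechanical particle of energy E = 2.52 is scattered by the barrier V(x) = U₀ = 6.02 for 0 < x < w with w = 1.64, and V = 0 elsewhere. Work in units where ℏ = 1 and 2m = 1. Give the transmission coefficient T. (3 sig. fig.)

E < U₀: inside the barrier ψ ∝ e^{±κx} with κ = √(2m(U₀ − E))/ℏ = 1.871.
κw = 3.068, sinh(κw) = 10.73.
The exact tunnelling result is T⁻¹ = 1 + U₀² sinh²(κw) / [4E(U₀ − E)] = 119.2, so T = 0.00839.

T = 0.00839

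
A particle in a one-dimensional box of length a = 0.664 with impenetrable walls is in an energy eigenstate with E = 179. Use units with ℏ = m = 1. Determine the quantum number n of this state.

n = 4

For an infinite well E_n = n²π²ℏ²/(2ma²), so n = (a/πℏ)√(2mE).
n = (0.664/π) × √(2 × 1 × 179) = 3.999 → n = 4.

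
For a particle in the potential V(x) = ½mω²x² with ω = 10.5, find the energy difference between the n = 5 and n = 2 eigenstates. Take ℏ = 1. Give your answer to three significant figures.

E_n = ℏω(n + ½), so ΔE = (5 − 2) ℏω = 3 × 10.5 = 31.50.

ΔE = 31.5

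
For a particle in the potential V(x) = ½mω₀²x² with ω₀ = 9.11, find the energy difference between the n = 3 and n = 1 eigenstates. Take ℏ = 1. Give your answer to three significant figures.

ΔE = 18.2

E_n = ℏω₀(n + ½), so ΔE = (3 − 1) ℏω₀ = 2 × 9.11 = 18.22.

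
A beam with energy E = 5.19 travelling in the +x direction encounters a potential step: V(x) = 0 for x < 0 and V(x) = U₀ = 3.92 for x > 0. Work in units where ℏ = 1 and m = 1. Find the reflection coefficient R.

R = 0.114

The wavenumbers are k₁ = √(2mE)/ℏ = 3.222 on the left and k₂ = √(2m(E − U₀))/ℏ = 1.594 on the right.
Continuity of ψ and ψ′ at the step yields the reflection amplitude r = (k₁ − k₂)/(k₁ + k₂) = 0.3381; thus R = |r|² = 0.1143, T = 0.8857.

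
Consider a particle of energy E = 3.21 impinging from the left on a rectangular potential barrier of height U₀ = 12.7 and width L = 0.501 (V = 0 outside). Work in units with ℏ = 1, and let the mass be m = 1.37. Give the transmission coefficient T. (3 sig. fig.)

Since E < U₀ the interior solution is evanescent with decay constant κ = √(2m(U₀ − E))/ℏ = 5.099.
κL = 2.555, sinh(κL) = 6.395.
The exact tunnelling result is T⁻¹ = 1 + U₀² sinh²(κL) / [4E(U₀ − E)] = 55.13, so T = 0.0181.

T = 0.0181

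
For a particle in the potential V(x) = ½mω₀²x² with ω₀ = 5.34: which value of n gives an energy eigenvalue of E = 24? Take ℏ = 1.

E_n = ℏω₀(n + ½) ⇒ n = E/(ℏω₀) − ½ = 24/5.34 − 0.5 = 3.994 → n = 4.

n = 4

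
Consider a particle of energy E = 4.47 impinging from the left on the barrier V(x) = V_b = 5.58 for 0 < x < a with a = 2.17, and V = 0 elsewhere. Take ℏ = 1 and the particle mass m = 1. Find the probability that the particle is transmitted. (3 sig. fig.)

T = 0.00396

E < V_b: inside the barrier ψ ∝ e^{±κx} with κ = √(2m(V_b − E))/ℏ = 1.490.
κa = 3.233, sinh(κa) = 12.66.
Matching ψ, ψ′ at both faces gives T = [1 + V_b² sinh²(κa) / (4E(V_b − E))]⁻¹ = 1/252.5 = 0.00396.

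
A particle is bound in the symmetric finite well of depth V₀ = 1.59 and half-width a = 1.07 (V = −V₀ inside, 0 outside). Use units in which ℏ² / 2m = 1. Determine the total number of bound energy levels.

N = 1

Define the well-strength parameter z₀ = (a/ℏ)√(2mV₀) = 1.07 × √(2·0.5·1.59) = 1.349.
The even/odd transcendental equations gain one root per π/2 in z₀, giving N = 1 + ⌊2z₀/π⌋ = 1 + ⌊0.8589⌋ = 1.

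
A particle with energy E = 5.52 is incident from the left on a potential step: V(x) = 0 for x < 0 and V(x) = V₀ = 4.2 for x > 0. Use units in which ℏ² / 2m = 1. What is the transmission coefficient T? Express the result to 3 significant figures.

T = 0.882

The wavenumbers are k₁ = √(2mE)/ℏ = 2.349 on the left and k₂ = √(2m(E − V₀))/ℏ = 1.149 on the right.
Matching ψ and ψ′ at x = 0 gives r = (k₁ − k₂)/(k₁ + k₂), so R = r² = 0.1178 and T = 1 − R = 0.8822.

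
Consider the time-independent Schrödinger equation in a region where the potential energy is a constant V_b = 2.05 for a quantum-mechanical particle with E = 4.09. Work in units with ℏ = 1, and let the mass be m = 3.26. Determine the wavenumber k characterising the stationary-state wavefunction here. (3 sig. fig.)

k = 3.65

With E > V_b the solution is oscillatory, ψ ∝ e^{±ikx} with k = √(2m(E − V_b))/ℏ.
k = √(2 × 3.26 × 2.04) = 3.647.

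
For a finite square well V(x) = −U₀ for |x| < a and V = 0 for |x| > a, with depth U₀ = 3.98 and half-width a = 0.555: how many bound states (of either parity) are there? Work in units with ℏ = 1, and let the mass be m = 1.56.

N = 2

The dimensionless depth is z₀ = a√(2mU₀)/ℏ = 0.555 × √(12.42) = 1.956.
The even/odd transcendental equations gain one root per π/2 in z₀, giving N = 1 + ⌊2z₀/π⌋ = 1 + ⌊1.245⌋ = 2.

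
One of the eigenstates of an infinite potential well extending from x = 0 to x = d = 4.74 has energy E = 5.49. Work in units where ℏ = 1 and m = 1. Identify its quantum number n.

n = 5

From E_n = n²π²ℏ²/(2md²) invert to n = √(2md²E)/(πℏ).
n = (4.74/π) × √(2 × 1 × 5.49) = 5.000 → n = 5.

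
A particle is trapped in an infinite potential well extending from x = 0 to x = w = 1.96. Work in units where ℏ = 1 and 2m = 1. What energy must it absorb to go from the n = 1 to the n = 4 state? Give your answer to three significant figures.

E_n = n²π²ℏ²/(2mw²), so ΔE = (4² − 1²) π²ℏ²/(2mw²).
ΔE = 15 × π² / (2 × 0.5 × 1.96²) = 38.54.

ΔE = 38.5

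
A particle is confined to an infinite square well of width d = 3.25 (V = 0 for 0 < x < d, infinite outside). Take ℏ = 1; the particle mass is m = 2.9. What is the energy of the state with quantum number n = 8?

The infinite-well eigenfunctions ψ_n = √(2/d) sin(nπx/d) vanish at both walls, giving E_n = n²π²ℏ²/(2md²).
E_8 = 8² × π² / (2 × 2.9 × 3.25²) = 10.31.

E = 10.3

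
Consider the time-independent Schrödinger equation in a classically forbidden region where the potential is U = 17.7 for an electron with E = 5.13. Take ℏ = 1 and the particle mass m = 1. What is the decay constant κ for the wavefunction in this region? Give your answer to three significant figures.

Since E < U the TISE in this region is ψ'' = κ²ψ with κ = √(2m(U − E))/ℏ.
κ = √(2 × 1 × 12.57) = 5.014.

κ = 5.01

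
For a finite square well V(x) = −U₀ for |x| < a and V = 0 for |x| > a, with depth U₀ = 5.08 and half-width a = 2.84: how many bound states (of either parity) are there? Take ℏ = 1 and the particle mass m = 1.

Define the well-strength parameter z₀ = (a/ℏ)√(2mU₀) = 2.84 × √(2·1·5.08) = 9.052.
A new bound state (alternating even/odd) appears each time z₀ passes a multiple of π/2, so N = ⌊2z₀/π⌋ + 1 = ⌊5.763⌋ + 1 = 6.

N = 6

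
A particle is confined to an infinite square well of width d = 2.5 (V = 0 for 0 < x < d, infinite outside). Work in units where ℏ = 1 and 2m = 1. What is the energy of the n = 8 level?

E = 101

Requiring ψ(0) = ψ(d) = 0 quantises k = nπ/d, hence E_n = ℏ²k²/2m = n²π²ℏ²/(2md²).
E_8 = 8² × π² / (2 × 0.5 × 2.5²) = 101.1.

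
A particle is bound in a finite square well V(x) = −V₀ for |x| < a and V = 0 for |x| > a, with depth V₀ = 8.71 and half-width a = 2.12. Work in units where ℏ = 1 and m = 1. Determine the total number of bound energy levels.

The dimensionless depth is z₀ = a√(2mV₀)/ℏ = 2.12 × √(17.42) = 8.848.
The even/odd transcendental equations gain one root per π/2 in z₀, giving N = 1 + ⌊2z₀/π⌋ = 1 + ⌊5.633⌋ = 6.

N = 6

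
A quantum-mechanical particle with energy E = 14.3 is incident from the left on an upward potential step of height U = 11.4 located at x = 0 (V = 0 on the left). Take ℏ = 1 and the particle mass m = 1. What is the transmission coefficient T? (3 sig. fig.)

On each side the TISE gives plane waves with k = √(2m(E − V))/ℏ: k₁ = √(2·1·14.3) = 5.348, k₂ = √(2·1·2.9) = 2.408.
Matching ψ and ψ′ at x = 0 gives r = (k₁ − k₂)/(k₁ + k₂), so R = r² = 0.1436 and T = 1 − R = 0.8564.

T = 0.856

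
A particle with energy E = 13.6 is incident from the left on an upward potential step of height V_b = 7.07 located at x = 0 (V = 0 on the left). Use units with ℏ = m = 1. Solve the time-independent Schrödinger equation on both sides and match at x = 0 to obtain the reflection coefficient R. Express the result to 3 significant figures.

R = 0.0329

On each side the TISE gives plane waves with k = √(2m(E − V))/ℏ: k₁ = √(2·1·13.6) = 5.215, k₂ = √(2·1·6.53) = 3.614.
Continuity of ψ and ψ′ at the step yields the reflection amplitude r = (k₁ − k₂)/(k₁ + k₂) = 0.1814; thus R = |r|² = 0.03290, T = 0.9671.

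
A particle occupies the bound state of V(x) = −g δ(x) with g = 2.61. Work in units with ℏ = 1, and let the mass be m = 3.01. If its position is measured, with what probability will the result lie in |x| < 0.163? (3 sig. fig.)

The normalised bound state is ψ = √κ e^{−κ|x|} with κ = mg/ℏ² = 7.856.
P(|x| < d) = ∫_{−d}^{d} κ e^{−2κ|x|} dx = 1 − e^{−2κd} = 1 − e^{−2.561} = 0.9228.

P = 0.923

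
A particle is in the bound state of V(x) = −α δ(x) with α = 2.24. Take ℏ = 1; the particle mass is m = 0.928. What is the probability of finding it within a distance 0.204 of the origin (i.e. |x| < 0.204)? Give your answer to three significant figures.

P = 0.572

The normalised bound state is ψ = √κ e^{−κ|x|} with κ = mα/ℏ² = 2.079.
P(|x| < d) = ∫_{−d}^{d} κ e^{−2κ|x|} dx = 1 − e^{−2κd} = 1 − e^{−0.8481} = 0.5718.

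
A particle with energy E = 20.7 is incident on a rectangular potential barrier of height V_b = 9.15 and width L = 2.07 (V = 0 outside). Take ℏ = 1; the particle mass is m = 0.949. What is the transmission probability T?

E > V_b: inside the barrier k₂ = √(2m(E − V_b))/ℏ = 4.682, k₂L = 9.692.
T = [1 + V_b² sin²(k₂L) / (4E(E − V_b))]⁻¹ = 1/1.006 = 0.994.

T = 0.994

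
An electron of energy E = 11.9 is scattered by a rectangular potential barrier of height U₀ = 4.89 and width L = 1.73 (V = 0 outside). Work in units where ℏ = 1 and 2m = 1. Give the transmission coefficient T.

T = 0.934

Above the barrier the interior wavenumber is k₂ = √(2m(E − U₀))/ℏ = 2.648, giving phase k₂L = 4.580.
Matching at both interfaces gives T⁻¹ = 1 + U₀² sin²(k₂L) / [4E(E − U₀)] = 1.070, hence T = 0.934.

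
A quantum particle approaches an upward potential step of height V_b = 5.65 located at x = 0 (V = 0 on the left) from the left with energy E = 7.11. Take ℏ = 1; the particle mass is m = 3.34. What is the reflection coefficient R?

R = 0.142

The wavenumbers are k₁ = √(2mE)/ℏ = 6.892 on the left and k₂ = √(2m(E − V_b))/ℏ = 3.123 on the right.
Continuity of ψ and ψ′ at the step yields the reflection amplitude r = (k₁ − k₂)/(k₁ + k₂) = 0.3763; thus R = |r|² = 0.1416, T = 0.8584.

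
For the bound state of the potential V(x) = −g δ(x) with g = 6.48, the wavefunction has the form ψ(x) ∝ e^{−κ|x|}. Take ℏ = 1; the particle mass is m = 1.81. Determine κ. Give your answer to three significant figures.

κ = 11.7

Integrating the TISE across x = 0 gives the cusp condition ψ'(0⁺) − ψ'(0⁻) = −(2mg/ℏ²)ψ(0).
With ψ ∝ e^{−κ|x|} this yields −2κ = −2mg/ℏ², so κ = mg/ℏ² = 11.73.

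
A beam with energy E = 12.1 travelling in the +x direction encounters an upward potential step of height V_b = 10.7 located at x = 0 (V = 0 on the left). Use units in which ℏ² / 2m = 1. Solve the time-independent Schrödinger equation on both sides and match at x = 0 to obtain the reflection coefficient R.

R = 0.242

On each side the TISE gives plane waves with k = √(2m(E − V))/ℏ: k₁ = √(2·½·12.1) = 3.479, k₂ = √(2·½·1.4) = 1.183.
Continuity of ψ and ψ′ at the step yields the reflection amplitude r = (k₁ − k₂)/(k₁ + k₂) = 0.4924; thus R = |r|² = 0.2424, T = 0.7576.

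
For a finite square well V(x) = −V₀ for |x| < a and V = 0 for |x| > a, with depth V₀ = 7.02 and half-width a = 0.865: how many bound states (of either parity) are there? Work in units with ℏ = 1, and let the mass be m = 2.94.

N = 4

Define the well-strength parameter z₀ = (a/ℏ)√(2mV₀) = 0.865 × √(2·2.94·7.02) = 5.557.
A new bound state (alternating even/odd) appears each time z₀ passes a multiple of π/2, so N = ⌊2z₀/π⌋ + 1 = ⌊3.538⌋ + 1 = 4.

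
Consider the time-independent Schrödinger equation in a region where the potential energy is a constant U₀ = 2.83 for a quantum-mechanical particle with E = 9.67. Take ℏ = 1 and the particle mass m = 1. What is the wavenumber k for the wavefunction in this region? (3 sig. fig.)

With E > U₀ the solution is oscillatory, ψ ∝ e^{±ikx} with k = √(2m(E − U₀))/ℏ.
k = √(2 × 1 × 6.84) = 3.699.

k = 3.70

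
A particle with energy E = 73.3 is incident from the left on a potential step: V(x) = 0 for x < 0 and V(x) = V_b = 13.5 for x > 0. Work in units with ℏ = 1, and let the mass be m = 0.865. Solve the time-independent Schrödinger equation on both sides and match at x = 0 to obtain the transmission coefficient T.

On each side the TISE gives plane waves with k = √(2m(E − V))/ℏ: k₁ = √(2·0.865·73.3) = 11.26, k₂ = √(2·0.865·59.8) = 10.17.
Continuity of ψ and ψ′ at the step yields the reflection amplitude r = (k₁ − k₂)/(k₁ + k₂) = 0.05084; thus R = |r|² = 0.002585, T = 0.9974.

T = 0.997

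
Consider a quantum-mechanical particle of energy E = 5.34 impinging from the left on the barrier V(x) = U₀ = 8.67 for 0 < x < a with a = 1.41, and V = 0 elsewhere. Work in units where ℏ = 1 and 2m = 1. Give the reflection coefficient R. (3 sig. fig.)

R = 0.978

Since E < U₀ the interior solution is evanescent with decay constant κ = √(2m(U₀ − E))/ℏ = 1.825.
κa = 2.573, sinh(κa) = 6.514.
The exact tunnelling result is T⁻¹ = 1 + U₀² sinh²(κa) / [4E(U₀ − E)] = 45.85, so T = 0.0218.
R = 1 − T = 0.978.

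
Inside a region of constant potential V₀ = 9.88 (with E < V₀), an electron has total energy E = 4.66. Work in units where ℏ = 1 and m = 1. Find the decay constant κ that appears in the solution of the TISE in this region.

κ = 3.23

Since E < V₀ the TISE in this region is ψ'' = κ²ψ with κ = √(2m(V₀ − E))/ℏ.
κ = √(2 × 1 × 5.22) = 3.231.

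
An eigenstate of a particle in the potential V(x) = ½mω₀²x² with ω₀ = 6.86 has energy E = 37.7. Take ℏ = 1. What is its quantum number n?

n = 5

E_n = ℏω₀(n + ½) ⇒ n = E/(ℏω₀) − ½ = 37.7/6.86 − 0.5 = 4.996 → n = 5.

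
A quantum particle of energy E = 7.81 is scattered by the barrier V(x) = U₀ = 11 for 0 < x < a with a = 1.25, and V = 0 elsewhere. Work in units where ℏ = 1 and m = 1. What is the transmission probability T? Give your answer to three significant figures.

E < U₀: inside the barrier ψ ∝ e^{±κx} with κ = √(2m(U₀ − E))/ℏ = 2.526.
κa = 3.157, sinh(κa) = 11.73.
Matching ψ, ψ′ at both faces gives T = [1 + U₀² sinh²(κa) / (4E(U₀ − E))]⁻¹ = 1/168.1 = 0.00595.

T = 0.00595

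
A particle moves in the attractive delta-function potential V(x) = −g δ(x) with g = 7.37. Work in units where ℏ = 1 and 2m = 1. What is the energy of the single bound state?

E = -13.6

The bound state is ψ(x) = √κ e^{−κ|x|}. The derivative jump ψ'(0⁺) − ψ'(0⁻) = −(2mg/ℏ²)ψ(0) fixes κ = mg/ℏ² = 3.685.
Then E = −ℏ²κ²/(2m) = −mg²/(2ℏ²) = -13.58.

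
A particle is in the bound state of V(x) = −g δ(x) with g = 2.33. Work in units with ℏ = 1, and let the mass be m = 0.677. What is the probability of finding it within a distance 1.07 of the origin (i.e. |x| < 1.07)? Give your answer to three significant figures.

The normalised bound state is ψ = √κ e^{−κ|x|} with κ = mg/ℏ² = 1.577.
P(|x| < d) = ∫_{−d}^{d} κ e^{−2κ|x|} dx = 1 − e^{−2κd} = 1 − e^{−3.376} = 0.9658.

P = 0.966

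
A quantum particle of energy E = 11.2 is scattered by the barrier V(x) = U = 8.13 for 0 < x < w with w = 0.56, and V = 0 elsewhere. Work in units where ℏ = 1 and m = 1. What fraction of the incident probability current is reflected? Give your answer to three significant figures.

E > U: inside the barrier k₂ = √(2m(E − U))/ℏ = 2.478, k₂w = 1.388.
T = [1 + U² sin²(k₂w) / (4E(E − U))]⁻¹ = 1/1.465 = 0.683.
R = 1 − T = 0.317.

R = 0.317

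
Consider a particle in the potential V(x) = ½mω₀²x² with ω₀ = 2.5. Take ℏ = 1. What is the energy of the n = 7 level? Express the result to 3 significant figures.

The oscillator eigenvalues are E_n = ℏω₀(n + ½), so E_7 = 2.5 × 7.5 = 18.75.

E = 18.8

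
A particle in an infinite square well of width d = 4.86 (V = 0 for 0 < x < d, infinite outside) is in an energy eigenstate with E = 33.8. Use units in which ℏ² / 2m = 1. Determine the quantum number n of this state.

From E_n = n²π²ℏ²/(2md²) invert to n = √(2md²E)/(πℏ).
n = (4.86/π) × √(2 × 0.5 × 33.8) = 8.994 → n = 9.

n = 9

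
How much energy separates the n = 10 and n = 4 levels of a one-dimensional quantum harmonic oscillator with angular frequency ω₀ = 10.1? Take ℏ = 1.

ΔE = 60.6

E_n = ℏω₀(n + ½), so ΔE = (10 − 4) ℏω₀ = 6 × 10.1 = 60.60.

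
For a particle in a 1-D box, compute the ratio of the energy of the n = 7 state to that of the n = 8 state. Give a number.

0.765625

Since E_n ∝ n², the ratio is (7/8)² = 0.765625.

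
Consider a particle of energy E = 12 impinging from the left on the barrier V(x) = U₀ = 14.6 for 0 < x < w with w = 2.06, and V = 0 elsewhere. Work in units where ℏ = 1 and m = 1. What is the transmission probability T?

E < U₀: inside the barrier ψ ∝ e^{±κx} with κ = √(2m(U₀ − E))/ℏ = 2.280.
κw = 4.698, sinh(κw) = 54.83.
The exact tunnelling result is T⁻¹ = 1 + U₀² sinh²(κw) / [4E(U₀ − E)] = 5136, so T = 0.000195.

T = 0.000195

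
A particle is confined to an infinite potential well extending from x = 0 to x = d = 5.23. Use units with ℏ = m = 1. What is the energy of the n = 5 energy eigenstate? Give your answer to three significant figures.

E = 4.51

Requiring ψ(0) = ψ(d) = 0 quantises k = nπ/d, hence E_n = ℏ²k²/2m = n²π²ℏ²/(2md²).
E_5 = 5² × π² / (2 × 1 × 5.23²) = 4.510.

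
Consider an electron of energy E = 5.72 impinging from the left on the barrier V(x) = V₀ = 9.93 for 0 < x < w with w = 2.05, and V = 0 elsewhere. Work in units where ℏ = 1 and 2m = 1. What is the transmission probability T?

E < V₀: inside the barrier ψ ∝ e^{±κx} with κ = √(2m(V₀ − E))/ℏ = 2.052.
κw = 4.206, sinh(κw) = 33.54.
The exact tunnelling result is T⁻¹ = 1 + V₀² sinh²(κw) / [4E(V₀ − E)] = 1153, so T = 0.000867.

T = 0.000867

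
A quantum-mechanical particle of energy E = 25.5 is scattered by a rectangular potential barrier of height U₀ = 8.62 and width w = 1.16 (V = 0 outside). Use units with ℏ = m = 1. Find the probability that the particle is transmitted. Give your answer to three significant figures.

T = 0.992

E > U₀: inside the barrier k₂ = √(2m(E − U₀))/ℏ = 5.810, k₂w = 6.740.
Matching at both interfaces gives T⁻¹ = 1 + U₀² sin²(k₂w) / [4E(E − U₀)] = 1.008, hence T = 0.992.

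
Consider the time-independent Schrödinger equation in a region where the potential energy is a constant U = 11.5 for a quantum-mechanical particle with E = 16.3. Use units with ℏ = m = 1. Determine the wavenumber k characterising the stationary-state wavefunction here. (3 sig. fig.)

With E > U the solution is oscillatory, ψ ∝ e^{±ikx} with k = √(2m(E − U))/ℏ.
k = √(2 × 1 × 4.8) = 3.098.

k = 3.10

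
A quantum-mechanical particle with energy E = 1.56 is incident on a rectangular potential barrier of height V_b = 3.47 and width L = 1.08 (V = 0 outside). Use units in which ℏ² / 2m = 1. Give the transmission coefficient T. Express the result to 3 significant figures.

T = 0.182

Since E < V_b the interior solution is evanescent with decay constant κ = √(2m(V_b − E))/ℏ = 1.382.
κL = 1.493, sinh(κL) = 2.112.
Matching ψ, ψ′ at both faces gives T = [1 + V_b² sinh²(κL) / (4E(V_b − E))]⁻¹ = 1/5.506 = 0.182.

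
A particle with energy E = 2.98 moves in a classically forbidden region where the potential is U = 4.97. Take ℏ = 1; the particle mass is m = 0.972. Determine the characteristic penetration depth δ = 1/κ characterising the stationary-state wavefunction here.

δ = 0.508

Since E < U the TISE in this region is ψ'' = κ²ψ with κ = √(2m(U − E))/ℏ.
κ = √(2 × 0.972 × 1.99) = 1.967. The penetration depth is δ = 1/κ = 0.508.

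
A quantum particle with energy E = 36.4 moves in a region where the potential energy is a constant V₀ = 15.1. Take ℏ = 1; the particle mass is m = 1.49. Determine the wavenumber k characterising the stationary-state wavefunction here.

With E > V₀ the solution is oscillatory, ψ ∝ e^{±ikx} with k = √(2m(E − V₀))/ℏ.
k = √(2 × 1.49 × 21.3) = 7.967.

k = 7.97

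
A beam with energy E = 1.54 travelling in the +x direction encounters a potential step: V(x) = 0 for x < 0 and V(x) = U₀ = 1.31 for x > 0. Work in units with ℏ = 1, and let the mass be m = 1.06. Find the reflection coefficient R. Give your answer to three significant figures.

The wavenumbers are k₁ = √(2mE)/ℏ = 1.807 on the left and k₂ = √(2m(E − U₀))/ℏ = 0.6983 on the right.
Matching ψ and ψ′ at x = 0 gives r = (k₁ − k₂)/(k₁ + k₂), so R = r² = 0.1958 and T = 1 − R = 0.8042.

R = 0.196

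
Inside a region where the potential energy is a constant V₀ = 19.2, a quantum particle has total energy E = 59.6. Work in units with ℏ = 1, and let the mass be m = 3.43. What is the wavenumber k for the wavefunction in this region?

k = 16.6

With E > V₀ the solution is oscillatory, ψ ∝ e^{±ikx} with k = √(2m(E − V₀))/ℏ.
k = √(2 × 3.43 × 40.4) = 16.65.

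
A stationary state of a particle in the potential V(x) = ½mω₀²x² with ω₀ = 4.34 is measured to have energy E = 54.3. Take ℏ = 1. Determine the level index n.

n = 12

E_n = ℏω₀(n + ½) ⇒ n = E/(ℏω₀) − ½ = 54.3/4.34 − 0.5 = 12.012 → n = 12.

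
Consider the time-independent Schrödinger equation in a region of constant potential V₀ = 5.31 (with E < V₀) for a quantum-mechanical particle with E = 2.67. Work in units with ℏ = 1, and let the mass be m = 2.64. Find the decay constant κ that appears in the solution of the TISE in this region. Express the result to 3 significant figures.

Since E < V₀ the TISE in this region is ψ'' = κ²ψ with κ = √(2m(V₀ − E))/ℏ.
κ = √(2 × 2.64 × 2.64) = 3.734.

κ = 3.73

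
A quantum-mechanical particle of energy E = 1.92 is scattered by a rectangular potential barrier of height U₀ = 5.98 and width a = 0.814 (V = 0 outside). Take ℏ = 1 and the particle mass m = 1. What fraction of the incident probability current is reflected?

Since E < U₀ the interior solution is evanescent with decay constant κ = √(2m(U₀ − E))/ℏ = 2.850.
κa = 2.320, sinh(κa) = 5.036.
The exact tunnelling result is T⁻¹ = 1 + U₀² sinh²(κa) / [4E(U₀ − E)] = 30.09, so T = 0.0332.
R = 1 − T = 0.967.

R = 0.967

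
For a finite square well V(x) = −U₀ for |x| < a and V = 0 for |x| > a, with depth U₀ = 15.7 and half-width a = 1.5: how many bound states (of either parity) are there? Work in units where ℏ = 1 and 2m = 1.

N = 4

Define the well-strength parameter z₀ = (a/ℏ)√(2mU₀) = 1.5 × √(2·0.5·15.7) = 5.943.
A new bound state (alternating even/odd) appears each time z₀ passes a multiple of π/2, so N = ⌊2z₀/π⌋ + 1 = ⌊3.784⌋ + 1 = 4.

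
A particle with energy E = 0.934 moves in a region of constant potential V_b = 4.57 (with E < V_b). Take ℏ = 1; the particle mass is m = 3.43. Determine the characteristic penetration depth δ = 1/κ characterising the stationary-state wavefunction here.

δ = 0.200

Since E < V_b the TISE in this region is ψ'' = κ²ψ with κ = √(2m(V_b − E))/ℏ.
κ = √(2 × 3.43 × 3.636) = 4.994. The penetration depth is δ = 1/κ = 0.200.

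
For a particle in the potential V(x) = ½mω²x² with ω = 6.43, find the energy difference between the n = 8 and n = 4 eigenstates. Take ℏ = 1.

E_n = ℏω(n + ½), so ΔE = (8 − 4) ℏω = 4 × 6.43 = 25.72.

ΔE = 25.7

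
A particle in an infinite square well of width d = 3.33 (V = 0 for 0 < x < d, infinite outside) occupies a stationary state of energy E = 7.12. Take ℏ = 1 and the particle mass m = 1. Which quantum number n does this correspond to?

n = 4

For an infinite well E_n = n²π²ℏ²/(2md²), so n = (d/πℏ)√(2mE).
n = (3.33/π) × √(2 × 1 × 7.12) = 4.000 → n = 4.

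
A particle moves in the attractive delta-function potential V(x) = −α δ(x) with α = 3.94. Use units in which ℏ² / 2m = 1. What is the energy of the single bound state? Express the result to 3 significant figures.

E = -3.88

The bound state is ψ(x) = √κ e^{−κ|x|}. The derivative jump ψ'(0⁺) − ψ'(0⁻) = −(2mα/ℏ²)ψ(0) fixes κ = mα/ℏ² = 1.970.
Then E = −ℏ²κ²/(2m) = −mα²/(2ℏ²) = -3.881.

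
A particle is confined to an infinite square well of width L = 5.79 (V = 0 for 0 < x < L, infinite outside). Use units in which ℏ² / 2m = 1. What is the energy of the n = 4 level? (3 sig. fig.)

E = 4.71

The infinite-well eigenfunctions ψ_n = √(2/L) sin(nπx/L) vanish at both walls, giving E_n = n²π²ℏ²/(2mL²).
E_4 = 4² × π² / (2 × 0.5 × 5.79²) = 4.710.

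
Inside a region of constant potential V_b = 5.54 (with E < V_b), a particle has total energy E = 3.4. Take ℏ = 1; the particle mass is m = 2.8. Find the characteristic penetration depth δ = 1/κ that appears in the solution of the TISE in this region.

Since E < V_b the TISE in this region is ψ'' = κ²ψ with κ = √(2m(V_b − E))/ℏ.
κ = √(2 × 2.8 × 2.14) = 3.462. The penetration depth is δ = 1/κ = 0.289.

δ = 0.289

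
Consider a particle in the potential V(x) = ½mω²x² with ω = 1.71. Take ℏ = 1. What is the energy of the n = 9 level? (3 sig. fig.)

E = 16.2

The oscillator eigenvalues are E_n = ℏω(n + ½), so E_9 = 1.71 × 9.5 = 16.25.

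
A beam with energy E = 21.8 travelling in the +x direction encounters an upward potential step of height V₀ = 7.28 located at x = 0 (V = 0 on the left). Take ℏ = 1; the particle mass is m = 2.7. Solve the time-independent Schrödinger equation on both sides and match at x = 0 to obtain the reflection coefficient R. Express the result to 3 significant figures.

The wavenumbers are k₁ = √(2mE)/ℏ = 10.85 on the left and k₂ = √(2m(E − V₀))/ℏ = 8.855 on the right.
Continuity of ψ and ψ′ at the step yields the reflection amplitude r = (k₁ − k₂)/(k₁ + k₂) = 0.1012; thus R = |r|² = 0.01025, T = 0.9897.

R = 0.0103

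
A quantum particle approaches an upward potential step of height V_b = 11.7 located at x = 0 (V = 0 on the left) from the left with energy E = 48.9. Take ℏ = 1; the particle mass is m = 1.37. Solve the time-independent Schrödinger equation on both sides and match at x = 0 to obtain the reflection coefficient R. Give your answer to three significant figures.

The wavenumbers are k₁ = √(2mE)/ℏ = 11.58 on the left and k₂ = √(2m(E − V_b))/ℏ = 10.10 on the right.
Matching ψ and ψ′ at x = 0 gives r = (k₁ − k₂)/(k₁ + k₂), so R = r² = 0.004660 and T = 1 − R = 0.9953.

R = 0.00466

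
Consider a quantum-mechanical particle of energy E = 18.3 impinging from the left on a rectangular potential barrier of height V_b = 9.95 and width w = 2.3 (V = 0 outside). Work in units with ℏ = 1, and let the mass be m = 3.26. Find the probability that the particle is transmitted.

T = 0.872

E > V_b: inside the barrier k₂ = √(2m(E − V_b))/ℏ = 7.378, k₂w = 16.97.
T = [1 + V_b² sin²(k₂w) / (4E(E − V_b))]⁻¹ = 1/1.147 = 0.872.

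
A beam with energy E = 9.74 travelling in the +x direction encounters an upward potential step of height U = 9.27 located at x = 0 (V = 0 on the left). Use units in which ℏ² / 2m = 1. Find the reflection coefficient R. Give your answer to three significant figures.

R = 0.409

The wavenumbers are k₁ = √(2mE)/ℏ = 3.121 on the left and k₂ = √(2m(E − U))/ℏ = 0.6856 on the right.
Continuity of ψ and ψ′ at the step yields the reflection amplitude r = (k₁ − k₂)/(k₁ + k₂) = 0.6398; thus R = |r|² = 0.4093, T = 0.5907.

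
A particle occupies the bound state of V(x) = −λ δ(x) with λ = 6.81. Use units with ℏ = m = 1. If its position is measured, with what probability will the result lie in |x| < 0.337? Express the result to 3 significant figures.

The normalised bound state is ψ = √κ e^{−κ|x|} with κ = mλ/ℏ² = 6.810.
P(|x| < d) = ∫_{−d}^{d} κ e^{−2κ|x|} dx = 1 − e^{−2κd} = 1 − e^{−4.590} = 0.9898.

P = 0.990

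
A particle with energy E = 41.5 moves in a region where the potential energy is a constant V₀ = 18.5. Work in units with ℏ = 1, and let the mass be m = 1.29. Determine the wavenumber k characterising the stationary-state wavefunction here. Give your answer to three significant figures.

With E > V₀ the solution is oscillatory, ψ ∝ e^{±ikx} with k = √(2m(E − V₀))/ℏ.
k = √(2 × 1.29 × 23) = 7.703.

k = 7.70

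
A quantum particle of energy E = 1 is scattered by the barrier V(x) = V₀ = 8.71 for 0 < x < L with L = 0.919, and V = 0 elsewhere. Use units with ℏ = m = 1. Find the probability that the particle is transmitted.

Since E < V₀ the interior solution is evanescent with decay constant κ = √(2m(V₀ − E))/ℏ = 3.927.
κL = 3.609, sinh(κL) = 18.45.
The exact tunnelling result is T⁻¹ = 1 + V₀² sinh²(κL) / [4E(V₀ − E)] = 838.1, so T = 0.00119.

T = 0.00119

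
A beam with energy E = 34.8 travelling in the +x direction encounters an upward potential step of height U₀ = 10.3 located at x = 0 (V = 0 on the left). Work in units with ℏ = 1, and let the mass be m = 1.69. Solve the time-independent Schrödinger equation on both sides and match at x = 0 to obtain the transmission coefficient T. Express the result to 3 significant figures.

On each side the TISE gives plane waves with k = √(2m(E − V))/ℏ: k₁ = √(2·1.69·34.8) = 10.85, k₂ = √(2·1.69·24.5) = 9.100.
Continuity of ψ and ψ′ at the step yields the reflection amplitude r = (k₁ − k₂)/(k₁ + k₂) = 0.08751; thus R = |r|² = 0.007658, T = 0.9923.

T = 0.992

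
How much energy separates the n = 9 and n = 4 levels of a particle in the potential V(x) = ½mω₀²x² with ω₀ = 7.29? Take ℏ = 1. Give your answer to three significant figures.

ΔE = 36.5

E_n = ℏω₀(n + ½), so ΔE = (9 − 4) ℏω₀ = 5 × 7.29 = 36.45.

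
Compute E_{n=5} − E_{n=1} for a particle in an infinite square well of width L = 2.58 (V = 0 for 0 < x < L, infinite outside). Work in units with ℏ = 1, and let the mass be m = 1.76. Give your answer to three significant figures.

E_n = n²π²ℏ²/(2mL²), so ΔE = (5² − 1²) π²ℏ²/(2mL²).
ΔE = 24 × π² / (2 × 1.76 × 2.58²) = 10.11.

ΔE = 10.1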